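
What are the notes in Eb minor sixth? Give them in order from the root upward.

Eb minor sixth is a minor sixth built on E-flat.
root → E-flat
3rd (minor 3rd) → G-flat
5th (perfect 5th) → B-flat
6th (major 6th) → C

E-flat, G-flat, B-flat, C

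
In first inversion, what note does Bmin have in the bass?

D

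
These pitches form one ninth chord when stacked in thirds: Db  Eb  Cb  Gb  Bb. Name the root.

Cb

Arranged so that each adjacent pair is a third by letter name: Cb – Eb – Gb – Bb – Db.
The bottom of that stack, Cb, is the root (this is Cb major ninth).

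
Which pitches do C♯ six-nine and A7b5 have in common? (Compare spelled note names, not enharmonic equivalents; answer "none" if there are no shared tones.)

C♯ six-nine: C♯ E♯ G♯ A♯ D♯
A7b5: A C♯ E♭ G
Common to both → C♯.

C♯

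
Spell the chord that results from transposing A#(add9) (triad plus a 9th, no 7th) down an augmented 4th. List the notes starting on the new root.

E, G#, B, F#

A# down an augmented 4th → E. New chord: E added-ninth.
- root: E
- major 3rd: G#
- perfect 5th: B
- major 9th: F#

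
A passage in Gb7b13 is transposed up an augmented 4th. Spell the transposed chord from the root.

Transposed root: Gb → C (augmented 4th up). So we spell C dominant seventh flat thirteen:
C — root
E — major 3rd
G — perfect 5th
Bb — minor 7th
Ab — minor 13th

C – E – G – Bb – Ab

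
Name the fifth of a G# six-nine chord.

D-sharp

G# six-nine is built on G-sharp; its 5th is a perfect 5th above the root.
A fifth above G uses the letter D, and the perfect 5th above G-sharp is D-sharp.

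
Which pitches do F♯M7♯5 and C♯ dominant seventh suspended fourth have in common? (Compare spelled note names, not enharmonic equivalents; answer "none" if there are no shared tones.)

F♯M7♯5 = F#, A#, C##, E#.
C♯ dominant seventh suspended fourth = C#, F#, G#, B.
Shared: F#.

F#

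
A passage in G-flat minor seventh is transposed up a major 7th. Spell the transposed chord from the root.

F, A♭, C, E♭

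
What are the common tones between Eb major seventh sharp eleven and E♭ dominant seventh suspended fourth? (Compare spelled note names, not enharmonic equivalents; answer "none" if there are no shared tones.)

Eb major seventh sharp eleven = E-flat, G, B-flat, D, A.
E♭ dominant seventh suspended fourth = E-flat, A-flat, B-flat, D-flat.
Shared: E-flat, B-flat.

E-flat – B-flat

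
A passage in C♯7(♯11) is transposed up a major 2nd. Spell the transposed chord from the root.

A major 2nd up from C♯ is D♯, so the new chord is D♯ dominant seventh sharp eleven.
- root: D♯
- major 3rd: F𝄪
- perfect 5th: A♯
- minor 7th: C♯
- augmented 11th: G𝄪

D♯ F𝄪 A♯ C♯ G𝄪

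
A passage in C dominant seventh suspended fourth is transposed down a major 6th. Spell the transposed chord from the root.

E-flat A-flat B-flat D-flat

C down a major 6th → E-flat. New chord: E-flat dominant seventh suspended fourth.
- root: E-flat
- perfect 4th: A-flat
- perfect 5th: B-flat
- minor 7th: D-flat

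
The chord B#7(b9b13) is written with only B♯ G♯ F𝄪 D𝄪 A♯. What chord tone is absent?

C♯

The full B#7(b9b13) chord is B♯, D𝄪, F𝄪, A♯, C♯, G♯.
Comparing with the voicing, the minor 9th (9th) — C♯ — is absent.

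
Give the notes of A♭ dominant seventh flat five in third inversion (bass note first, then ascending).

Gb – Ab – C – Ebb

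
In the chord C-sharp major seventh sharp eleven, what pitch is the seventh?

Root of C-sharp major seventh sharp eleven = C-sharp. The 7th is a major 7th: C-sharp up a major 7th → B-sharp.

B-sharp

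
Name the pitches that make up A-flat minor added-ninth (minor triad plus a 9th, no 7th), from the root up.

A-flat, C-flat, E-flat, B-flat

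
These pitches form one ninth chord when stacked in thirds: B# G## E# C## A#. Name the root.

A#

Arranged so that each adjacent pair is a third by letter name: A# – C## – E# – G## – B#.
The bottom of that stack, A#, is the root (this is A# major ninth).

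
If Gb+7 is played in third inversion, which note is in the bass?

Fb

Gb+7 = Gb–Bb–D–Fb. Third inversion → seventh in the bass = Fb.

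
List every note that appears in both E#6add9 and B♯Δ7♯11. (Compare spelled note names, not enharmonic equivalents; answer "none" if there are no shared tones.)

E#6add9: E# G## B# C## F##
B♯Δ7♯11: B# D## F## A## E##
Common to both → B#, F##.

B#, F##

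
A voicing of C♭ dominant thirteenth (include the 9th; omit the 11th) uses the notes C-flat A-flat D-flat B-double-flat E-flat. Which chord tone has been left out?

The full C♭ dominant thirteenth chord is C-flat, E-flat, G-flat, B-double-flat, D-flat, A-flat.
Comparing with the voicing, the perfect 5th (5th) — G-flat — is absent.

G-flat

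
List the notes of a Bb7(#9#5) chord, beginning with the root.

Bb7(#9#5) is a dominant seventh sharp nine sharp five built on Bb.
root → Bb
3rd (major 3rd) → D
5th (augmented 5th) → F#
7th (minor 7th) → Ab
9th (augmented 9th) → C#

Bb, D, F#, Ab, C#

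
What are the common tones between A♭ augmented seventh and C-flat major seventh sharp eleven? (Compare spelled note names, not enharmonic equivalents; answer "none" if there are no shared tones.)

A♭ augmented seventh: A-flat C E G-flat
C-flat major seventh sharp eleven: C-flat E-flat G-flat B-flat F
Common to both → G-flat.

G-flat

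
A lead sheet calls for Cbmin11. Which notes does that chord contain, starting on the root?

Cb, Ebb, Gb, Bbb, Db, Fb

Cbmin11: minor eleventh on Cb.
root → Cb
3rd (minor 3rd) → Ebb
5th (perfect 5th) → Gb
7th (minor 7th) → Bbb
9th (major 9th) → Db
11th (perfect 11th) → Fb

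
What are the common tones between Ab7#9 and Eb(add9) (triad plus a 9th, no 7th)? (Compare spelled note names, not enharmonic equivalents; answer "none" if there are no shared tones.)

Eb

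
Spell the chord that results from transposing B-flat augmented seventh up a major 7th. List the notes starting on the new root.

Transposed root: B♭ → A (major 7th up). So we spell A augmented seventh:
- root: A
- major 3rd: C♯
- augmented 5th: E♯
- minor 7th: G

A – C♯ – E♯ – G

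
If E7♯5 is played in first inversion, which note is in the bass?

G♯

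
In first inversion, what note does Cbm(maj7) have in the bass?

Ebb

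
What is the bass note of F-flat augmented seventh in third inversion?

F-flat augmented seventh = F-flat–A-flat–C–E-double-flat. Third inversion → seventh in the bass = E-double-flat.

E-double-flat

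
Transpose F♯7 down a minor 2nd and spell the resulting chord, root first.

E#, G##, B#, D#

A minor 2nd down from F# is E#, so the new chord is E# dominant seventh.
E# — root
G## — major 3rd
B# — perfect 5th
D# — minor 7th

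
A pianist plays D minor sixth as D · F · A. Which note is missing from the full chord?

B

D minor sixth = D, F, A, B. The voicing lacks the 6th (major 6th), B.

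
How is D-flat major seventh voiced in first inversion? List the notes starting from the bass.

In root position, D-flat major seventh is D♭–F–A♭–C.
First inversion puts the third (F) in the bass.

F  A♭  C  D♭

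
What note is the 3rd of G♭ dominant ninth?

Root of G♭ dominant ninth = Gb. The 3rd is a major 3rd: Gb up a major 3rd → Bb.

Bb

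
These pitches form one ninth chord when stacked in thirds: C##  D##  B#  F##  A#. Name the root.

Stacking in thirds gives B# – D## – F## – A# – C##, so B# is the root — B# dominant ninth.

B#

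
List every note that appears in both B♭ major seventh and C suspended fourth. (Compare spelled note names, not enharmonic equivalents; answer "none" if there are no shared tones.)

F

B♭ major seventh = B-flat, D, F, A.
C suspended fourth = C, F, G.
Shared: F.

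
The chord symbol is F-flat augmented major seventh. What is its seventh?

Eb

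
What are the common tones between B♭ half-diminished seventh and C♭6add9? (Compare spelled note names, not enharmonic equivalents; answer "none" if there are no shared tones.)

B♭ half-diminished seventh = Bb, Db, Fb, Ab.
C♭6add9 = Cb, Eb, Gb, Ab, Db.
Shared: Db, Ab.

Db – Ab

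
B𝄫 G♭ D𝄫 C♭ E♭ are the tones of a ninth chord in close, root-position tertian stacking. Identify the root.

C♭

Stacking in thirds gives C♭ – E♭ – G♭ – B𝄫 – D𝄫, so C♭ is the root — C♭ dominant seventh flat nine.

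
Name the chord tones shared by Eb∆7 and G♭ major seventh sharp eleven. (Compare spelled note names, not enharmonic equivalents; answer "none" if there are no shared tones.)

Eb∆7: Eb G Bb D
G♭ major seventh sharp eleven: Gb Bb Db F C
Common to both → Bb.

Bb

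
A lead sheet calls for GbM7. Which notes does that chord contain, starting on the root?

Root Gb, quality major seventh:
Gb — root
Bb — major 3rd
Db — perfect 5th
F — major 7th

Gb, Bb, Db, F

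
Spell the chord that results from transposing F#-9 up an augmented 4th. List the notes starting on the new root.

B#  D#  F##  A#  C##

An augmented 4th up from F# is B#, so the new chord is B# minor ninth.
- root: B#
- minor 3rd: D#
- perfect 5th: F##
- minor 7th: A#
- major 9th: C##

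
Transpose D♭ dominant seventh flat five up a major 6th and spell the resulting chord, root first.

Transposed root: D♭ → B♭ (major 6th up). So we spell B♭ dominant seventh flat five:
- root: B♭
- major 3rd: D
- diminished 5th: F♭
- minor 7th: A♭

B♭  D  F♭  A♭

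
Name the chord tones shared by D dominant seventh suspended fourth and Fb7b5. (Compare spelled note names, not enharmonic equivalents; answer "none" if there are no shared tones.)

D dominant seventh suspended fourth: D G A C
Fb7b5: F♭ A♭ C𝄫 E𝄫
Common to both → none.

none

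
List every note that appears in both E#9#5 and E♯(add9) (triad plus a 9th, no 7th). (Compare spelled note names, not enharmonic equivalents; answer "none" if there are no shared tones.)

E# – G## – F##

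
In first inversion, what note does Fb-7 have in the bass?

Fb-7 = Fb–Abb–Cb–Ebb. First inversion → third in the bass = Abb.

Abb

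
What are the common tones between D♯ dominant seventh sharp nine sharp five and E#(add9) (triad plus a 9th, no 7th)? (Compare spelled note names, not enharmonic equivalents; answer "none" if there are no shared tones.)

D♯ dominant seventh sharp nine sharp five = D#, F##, A##, C#, E##.
E#(add9) = E#, G##, B#, F##.
Shared: F##.

F##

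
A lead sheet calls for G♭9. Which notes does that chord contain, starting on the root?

G♭9: dominant ninth on Gb.
root → Gb
3rd (major 3rd) → Bb
5th (perfect 5th) → Db
7th (minor 7th) → Fb
9th (major 9th) → Ab

Gb – Bb – Db – Fb – Ab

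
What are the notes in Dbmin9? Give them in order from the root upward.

Root D♭, quality minor ninth:
- root: D♭
- minor 3rd: F♭
- perfect 5th: A♭
- minor 7th: C♭
- major 9th: E♭

D♭ – F♭ – A♭ – C♭ – E♭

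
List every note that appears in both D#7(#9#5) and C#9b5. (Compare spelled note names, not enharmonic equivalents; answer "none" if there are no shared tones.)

D# C#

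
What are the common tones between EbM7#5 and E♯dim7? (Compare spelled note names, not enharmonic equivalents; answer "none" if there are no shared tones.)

B – D

EbM7#5: Eb G B D
E♯dim7: E# G# B D
Common to both → B, D.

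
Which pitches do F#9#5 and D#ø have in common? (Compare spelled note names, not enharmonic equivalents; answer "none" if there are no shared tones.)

F#

F#9#5: F# A# C## E G#
D#ø: D# F# A C#
Common to both → F#.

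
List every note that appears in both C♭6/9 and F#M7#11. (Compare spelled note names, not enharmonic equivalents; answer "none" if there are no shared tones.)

C♭6/9: C♭ E♭ G♭ A♭ D♭
F#M7#11: F♯ A♯ C♯ E♯ B♯
Common to both → none.

none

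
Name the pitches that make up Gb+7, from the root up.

Gb – Bb – D – Fb

Gb+7 is an augmented seventh built on Gb.
root → Gb
3rd (major 3rd) → Bb
5th (augmented 5th) → D
7th (minor 7th) → Fb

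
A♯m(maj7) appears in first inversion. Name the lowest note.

C#

A♯m(maj7) in root position is A#–C#–E#–G##.
First inversion places the third in the bass, which is C#.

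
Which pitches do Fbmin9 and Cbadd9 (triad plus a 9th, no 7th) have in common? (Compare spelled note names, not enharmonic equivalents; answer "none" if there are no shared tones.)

C♭, G♭

Fbmin9 = F♭, A𝄫, C♭, E𝄫, G♭.
Cbadd9 = C♭, E♭, G♭, D♭.
Shared: C♭, G♭.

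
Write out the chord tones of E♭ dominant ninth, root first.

E-flat G B-flat D-flat F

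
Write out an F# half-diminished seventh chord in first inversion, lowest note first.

A – C – E – F-sharp

In root position, F# half-diminished seventh is F-sharp–A–C–E.
First inversion puts the third (A) in the bass.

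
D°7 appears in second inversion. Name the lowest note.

Ab

D°7 = D–F–Ab–Cb. Second inversion → fifth in the bass = Ab.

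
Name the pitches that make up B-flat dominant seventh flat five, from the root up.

B-flat  D  F-flat  A-flat

Root B-flat, quality dominant seventh flat five:
- root: B-flat
- major 3rd: D
- diminished 5th: F-flat
- minor 7th: A-flat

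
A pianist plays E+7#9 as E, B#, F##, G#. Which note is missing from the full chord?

The full E+7#9 chord is E, G#, B#, D, F##.
Comparing with the voicing, the minor 7th (7th) — D — is absent.

D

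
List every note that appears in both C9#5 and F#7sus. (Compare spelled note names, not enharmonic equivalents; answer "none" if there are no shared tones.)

C9#5 = C, E, G♯, B♭, D.
F#7sus = F♯, B, C♯, E.
Shared: E.

E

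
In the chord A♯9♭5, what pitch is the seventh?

G#

Root of A♯9♭5 = A#. The 7th is a minor 7th: A# up a minor 7th → G#.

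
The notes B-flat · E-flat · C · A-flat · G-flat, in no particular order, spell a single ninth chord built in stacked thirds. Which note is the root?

A-flat

Arranged so that each adjacent pair is a third by letter name: A-flat – C – E-flat – G-flat – B-flat.
The bottom of that stack, A-flat, is the root (this is A-flat dominant ninth).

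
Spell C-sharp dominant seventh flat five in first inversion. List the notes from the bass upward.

E-sharp, G, B, C-sharp

In root position, C-sharp dominant seventh flat five is C-sharp–E-sharp–G–B.
First inversion puts the third (E-sharp) in the bass.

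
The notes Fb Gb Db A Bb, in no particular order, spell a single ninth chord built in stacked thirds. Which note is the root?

Gb

Stacking in thirds gives Gb – Bb – Db – Fb – A, so Gb is the root — Gb dominant seventh sharp nine.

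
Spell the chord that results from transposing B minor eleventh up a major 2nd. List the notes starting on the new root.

C-sharp, E, G-sharp, B, D-sharp, F-sharp

Transposed root: B → C-sharp (major 2nd up). So we spell C-sharp minor eleventh:
Root: C-sharp
Minor 3rd (3rd): E
Perfect 5th (5th): G-sharp
Minor 7th (7th): B
Major 9th (9th): D-sharp
Perfect 11th (11th): F-sharp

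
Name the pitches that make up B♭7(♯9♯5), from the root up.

Bb, D, F#, Ab, C#

B♭7(♯9♯5) is a dominant seventh sharp nine sharp five built on Bb.
Root: Bb
Major 3rd (3rd): D
Augmented 5th (5th): F#
Minor 7th (7th): Ab
Augmented 9th (9th): C#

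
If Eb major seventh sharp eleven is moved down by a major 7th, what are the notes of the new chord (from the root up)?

F-flat  A-flat  C-flat  E-flat  B-flat

Transposed root: E-flat → F-flat (major 7th down). So we spell F-flat major seventh sharp eleven:
Root: F-flat
Major 3rd (3rd): A-flat
Perfect 5th (5th): C-flat
Major 7th (7th): E-flat
Augmented 11th (11th): B-flat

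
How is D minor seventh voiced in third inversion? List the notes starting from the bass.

D minor seventh = D–F–A–C; third inversion → seventh (C) lowest.

C, D, F, A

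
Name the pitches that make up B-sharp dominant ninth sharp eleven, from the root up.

Root B#, quality dominant ninth sharp eleven:
B# — root
D## — major 3rd
F## — perfect 5th
A# — minor 7th
C## — major 9th
E## — augmented 11th

B# D## F## A# C## E##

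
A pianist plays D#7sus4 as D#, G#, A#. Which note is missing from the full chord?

The full D#7sus4 chord is D#, G#, A#, C#.
Comparing with the voicing, the minor 7th (7th) — C# — is absent.

C#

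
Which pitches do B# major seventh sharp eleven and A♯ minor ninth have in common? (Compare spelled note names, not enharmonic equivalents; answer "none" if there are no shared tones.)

B# major seventh sharp eleven: B-sharp D-double-sharp F-double-sharp A-double-sharp E-double-sharp
A♯ minor ninth: A-sharp C-sharp E-sharp G-sharp B-sharp
Common to both → B-sharp.

B-sharp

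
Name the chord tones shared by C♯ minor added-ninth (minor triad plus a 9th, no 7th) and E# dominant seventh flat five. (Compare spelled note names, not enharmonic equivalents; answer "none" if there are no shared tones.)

C♯ minor added-ninth = C-sharp, E, G-sharp, D-sharp.
E# dominant seventh flat five = E-sharp, G-double-sharp, B, D-sharp.
Shared: D-sharp.

D-sharp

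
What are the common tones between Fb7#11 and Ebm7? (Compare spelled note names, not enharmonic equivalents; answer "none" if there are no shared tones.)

Bb

Fb7#11 = Fb, Ab, Cb, Ebb, Bb.
Ebm7 = Eb, Gb, Bb, Db.
Shared: Bb.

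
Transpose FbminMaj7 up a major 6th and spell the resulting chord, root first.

Db, Fb, Ab, C

A major 6th up from Fb is Db, so the new chord is Db minor-major seventh.
root → Db
3rd (minor 3rd) → Fb
5th (perfect 5th) → Ab
7th (major 7th) → C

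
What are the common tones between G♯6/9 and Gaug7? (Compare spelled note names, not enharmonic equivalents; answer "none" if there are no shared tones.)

D#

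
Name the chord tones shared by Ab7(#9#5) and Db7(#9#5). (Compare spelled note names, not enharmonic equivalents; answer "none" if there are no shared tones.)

E

Ab7(#9#5): Ab C E Gb B
Db7(#9#5): Db F A Cb E
Common to both → E.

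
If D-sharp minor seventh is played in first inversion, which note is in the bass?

F-sharp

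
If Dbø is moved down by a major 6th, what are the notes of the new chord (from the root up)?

Fb, Abb, Cbb, Ebb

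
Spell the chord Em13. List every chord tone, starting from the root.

Em13 is a minor thirteenth built on E.
Root: E
Minor 3rd (3rd): G
Perfect 5th (5th): B
Minor 7th (7th): D
Major 9th (9th): F#
Perfect 11th (11th): A
Major 13th (13th): C#

E G B D F# A C#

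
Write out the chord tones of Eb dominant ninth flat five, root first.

E-flat – G – B-double-flat – D-flat – F

Root E-flat, quality dominant ninth flat five:
E-flat — root
G — major 3rd
B-double-flat — diminished 5th
D-flat — minor 7th
F — major 9th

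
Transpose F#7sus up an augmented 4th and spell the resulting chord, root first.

B#  E#  F##  A#

F# up an augmented 4th → B#. New chord: B# dominant seventh suspended fourth.
- root: B#
- perfect 4th: E#
- perfect 5th: F##
- minor 7th: A#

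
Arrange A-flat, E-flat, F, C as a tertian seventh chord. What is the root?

Arranged so that each adjacent pair is a third by letter name: F – A-flat – C – E-flat.
The bottom of that stack, F, is the root (this is F minor seventh).

F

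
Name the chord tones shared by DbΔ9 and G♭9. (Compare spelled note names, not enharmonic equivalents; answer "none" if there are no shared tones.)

DbΔ9: D♭ F A♭ C E♭
G♭9: G♭ B♭ D♭ F♭ A♭
Common to both → D♭, A♭.

D♭ A♭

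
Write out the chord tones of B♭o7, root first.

B♭ D♭ F♭ A𝄫

Root B♭, quality diminished seventh:
B♭ — root
D♭ — minor 3rd
F♭ — diminished 5th
A𝄫 — diminished 7th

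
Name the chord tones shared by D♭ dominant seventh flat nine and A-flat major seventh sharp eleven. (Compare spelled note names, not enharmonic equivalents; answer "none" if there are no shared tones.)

D♭ dominant seventh flat nine: D-flat F A-flat C-flat E-double-flat
A-flat major seventh sharp eleven: A-flat C E-flat G D
Common to both → A-flat.

A-flat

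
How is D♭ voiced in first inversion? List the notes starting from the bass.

F, Ab, Db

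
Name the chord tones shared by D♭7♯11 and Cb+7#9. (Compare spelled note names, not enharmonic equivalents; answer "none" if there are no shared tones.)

D♭7♯11 = Db, F, Ab, Cb, G.
Cb+7#9 = Cb, Eb, G, Bbb, D.
Shared: Cb, G.

Cb, G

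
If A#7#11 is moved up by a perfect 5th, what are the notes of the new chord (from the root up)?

E# G## B# D# A##

Transposed root: A# → E# (perfect 5th up). So we spell E# dominant seventh sharp eleven:
Root: E#
Major 3rd (3rd): G##
Perfect 5th (5th): B#
Minor 7th (7th): D#
Augmented 11th (11th): A##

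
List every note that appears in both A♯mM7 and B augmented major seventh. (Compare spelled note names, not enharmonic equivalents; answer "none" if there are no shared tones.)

A♯mM7 = A♯, C♯, E♯, G𝄪.
B augmented major seventh = B, D♯, F𝄪, A♯.
Shared: A♯.

A♯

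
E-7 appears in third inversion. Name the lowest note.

E-7 in root position is E–G–B–D.
Third inversion places the seventh in the bass, which is D.

D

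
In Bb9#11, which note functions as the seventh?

Root of Bb9#11 = Bb. The 7th is a minor 7th: Bb up a minor 7th → Ab.

Ab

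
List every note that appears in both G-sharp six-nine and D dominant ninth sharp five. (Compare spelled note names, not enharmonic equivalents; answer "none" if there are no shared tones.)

G-sharp six-nine = G-sharp, B-sharp, D-sharp, E-sharp, A-sharp.
D dominant ninth sharp five = D, F-sharp, A-sharp, C, E.
Shared: A-sharp.

A-sharp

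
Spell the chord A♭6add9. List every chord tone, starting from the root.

A♭  C  E♭  F  B♭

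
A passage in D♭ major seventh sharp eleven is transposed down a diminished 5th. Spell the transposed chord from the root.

G  B  D  F#  C#

Db down a diminished 5th → G. New chord: G major seventh sharp eleven.
Root: G
Major 3rd (3rd): B
Perfect 5th (5th): D
Major 7th (7th): F#
Augmented 11th (11th): C#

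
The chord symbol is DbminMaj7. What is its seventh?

Root of DbminMaj7 = D♭. The 7th is a major 7th: D♭ up a major 7th → C.

C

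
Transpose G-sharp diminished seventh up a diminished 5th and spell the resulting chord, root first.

G# up a diminished 5th → D. New chord: D diminished seventh.
root → D
3rd (minor 3rd) → F
5th (diminished 5th) → Ab
7th (diminished 7th) → Cb

D – F – Ab – Cb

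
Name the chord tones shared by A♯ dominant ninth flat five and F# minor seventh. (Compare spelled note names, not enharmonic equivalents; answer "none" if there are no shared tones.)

A♯ dominant ninth flat five: A-sharp C-double-sharp E G-sharp B-sharp
F# minor seventh: F-sharp A C-sharp E
Common to both → E.

E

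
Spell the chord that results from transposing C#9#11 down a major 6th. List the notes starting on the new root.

A major 6th down from C# is E, so the new chord is E dominant ninth sharp eleven.
E — root
G# — major 3rd
B — perfect 5th
D — minor 7th
F# — major 9th
A# — augmented 11th

E  G#  B  D  F#  A#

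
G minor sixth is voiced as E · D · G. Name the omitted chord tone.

G minor sixth = G, B-flat, D, E. The voicing lacks the 3rd (minor 3rd), B-flat.

B-flat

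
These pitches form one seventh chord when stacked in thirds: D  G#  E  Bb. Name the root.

E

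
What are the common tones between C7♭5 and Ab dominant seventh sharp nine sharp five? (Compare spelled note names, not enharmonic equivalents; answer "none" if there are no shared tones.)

C  E  Gb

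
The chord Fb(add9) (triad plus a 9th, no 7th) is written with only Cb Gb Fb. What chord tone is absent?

Ab

Fb(add9) = Fb, Ab, Cb, Gb. The voicing lacks the 3rd (major 3rd), Ab.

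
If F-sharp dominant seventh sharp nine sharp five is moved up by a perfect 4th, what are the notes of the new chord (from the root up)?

B, D#, F##, A, C##

A perfect 4th up from F# is B, so the new chord is B dominant seventh sharp nine sharp five.
Root: B
Major 3rd (3rd): D#
Augmented 5th (5th): F##
Minor 7th (7th): A
Augmented 9th (9th): C##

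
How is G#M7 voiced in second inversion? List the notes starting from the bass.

D# F## G# B#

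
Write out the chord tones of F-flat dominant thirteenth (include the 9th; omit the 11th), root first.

F-flat dominant thirteenth is a dominant thirteenth built on Fb.
root → Fb
3rd (major 3rd) → Ab
5th (perfect 5th) → Cb
7th (minor 7th) → Ebb
9th (major 9th) → Gb
13th (major 13th) → Db

Fb, Ab, Cb, Ebb, Gb, Db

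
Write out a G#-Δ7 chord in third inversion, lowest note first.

G#-Δ7 = G#–B–D#–F##; third inversion → seventh (F##) lowest.

F## – G# – B – D#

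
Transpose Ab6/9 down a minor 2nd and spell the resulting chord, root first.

G, B, D, E, A

Transposed root: Ab → G (minor 2nd down). So we spell G six-nine:
G — root
B — major 3rd
D — perfect 5th
E — major 6th
A — major 9th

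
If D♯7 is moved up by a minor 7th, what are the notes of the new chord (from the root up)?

C#, E#, G#, B

Transposed root: D# → C# (minor 7th up). So we spell C# dominant seventh:
C# — root
E# — major 3rd
G# — perfect 5th
B — minor 7th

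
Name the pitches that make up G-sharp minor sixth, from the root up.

G# B D# E#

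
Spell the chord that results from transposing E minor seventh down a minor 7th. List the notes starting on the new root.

F# – A – C# – E

A minor 7th down from E is F#, so the new chord is F# minor seventh.
root → F#
3rd (minor 3rd) → A
5th (perfect 5th) → C#
7th (minor 7th) → E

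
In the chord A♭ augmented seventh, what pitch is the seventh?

Gb

A♭ augmented seventh is built on Ab; its 7th is a minor 7th above the root.
A seventh above A uses the letter G, and the minor 7th above Ab is Gb.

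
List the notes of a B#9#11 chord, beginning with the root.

B#9#11: dominant ninth sharp eleven on B#.
B# — root
D## — major 3rd
F## — perfect 5th
A# — minor 7th
C## — major 9th
E## — augmented 11th

B#  D##  F##  A#  C##  E##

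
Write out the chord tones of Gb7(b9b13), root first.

Gb, Bb, Db, Fb, Abb, Ebb

Gb7(b9b13): dominant seventh flat nine flat thirteen on Gb.
Gb — root
Bb — major 3rd
Db — perfect 5th
Fb — minor 7th
Abb — minor 9th
Ebb — minor 13th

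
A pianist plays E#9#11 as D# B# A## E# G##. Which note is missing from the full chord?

E#9#11 = E#, G##, B#, D#, F##, A##. The voicing lacks the 9th (major 9th), F##.

F##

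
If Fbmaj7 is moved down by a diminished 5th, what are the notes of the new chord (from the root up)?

B♭ D F A

Transposed root: F♭ → B♭ (diminished 5th down). So we spell B♭ major seventh:
B♭ — root
D — major 3rd
F — perfect 5th
A — major 7th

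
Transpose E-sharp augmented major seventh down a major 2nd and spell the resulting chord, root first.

D#  F##  A##  C##

A major 2nd down from E# is D#, so the new chord is D# augmented major seventh.
root → D#
3rd (major 3rd) → F##
5th (augmented 5th) → A##
7th (major 7th) → C##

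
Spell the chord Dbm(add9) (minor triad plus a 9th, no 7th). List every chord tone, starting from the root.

Dbm(add9) is a minor added-ninth built on Db.
Root: Db
Minor 3rd (3rd): Fb
Perfect 5th (5th): Ab
Major 9th (9th): Eb

Db Fb Ab Eb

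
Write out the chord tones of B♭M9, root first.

B♭ D F A C

B♭M9: major ninth on B♭.
B♭ — root
D — major 3rd
F — perfect 5th
A — major 7th
C — major 9th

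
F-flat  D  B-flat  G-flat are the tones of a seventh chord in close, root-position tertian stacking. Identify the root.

G-flat

Stacking in thirds gives G-flat – B-flat – D – F-flat, so G-flat is the root — G-flat augmented seventh.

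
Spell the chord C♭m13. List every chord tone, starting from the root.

Cb – Ebb – Gb – Bbb – Db – Fb – Ab

Root Cb, quality minor thirteenth:
- root: Cb
- minor 3rd: Ebb
- perfect 5th: Gb
- minor 7th: Bbb
- major 9th: Db
- perfect 11th: Fb
- major 13th: Ab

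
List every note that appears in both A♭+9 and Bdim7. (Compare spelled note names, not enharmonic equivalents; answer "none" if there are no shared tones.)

A♭

A♭+9 = A♭, C, E, G♭, B♭.
Bdim7 = B, D, F, A♭.
Shared: A♭.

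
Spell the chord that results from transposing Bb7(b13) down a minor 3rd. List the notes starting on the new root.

A minor 3rd down from Bb is G, so the new chord is G dominant seventh flat thirteen.
root → G
3rd (major 3rd) → B
5th (perfect 5th) → D
7th (minor 7th) → F
13th (minor 13th) → Eb

G B D F Eb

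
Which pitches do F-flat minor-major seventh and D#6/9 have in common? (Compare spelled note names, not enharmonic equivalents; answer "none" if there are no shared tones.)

none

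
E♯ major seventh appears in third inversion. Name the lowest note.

D##

E♯ major seventh in root position is E#–G##–B#–D##.
Third inversion places the seventh in the bass, which is D##.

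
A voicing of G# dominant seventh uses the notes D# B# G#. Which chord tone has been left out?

G# dominant seventh = G#, B#, D#, F#. The voicing lacks the 7th (minor 7th), F#.

F#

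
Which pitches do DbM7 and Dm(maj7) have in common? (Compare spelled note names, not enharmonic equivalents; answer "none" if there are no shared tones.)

DbM7: Db F Ab C
Dm(maj7): D F A C#
Common to both → F.

F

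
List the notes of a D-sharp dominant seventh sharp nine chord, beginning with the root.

D-sharp dominant seventh sharp nine: dominant seventh sharp nine on D-sharp.
D-sharp — root
F-double-sharp — major 3rd
A-sharp — perfect 5th
C-sharp — minor 7th
E-double-sharp — augmented 9th

D-sharp – F-double-sharp – A-sharp – C-sharp – E-double-sharp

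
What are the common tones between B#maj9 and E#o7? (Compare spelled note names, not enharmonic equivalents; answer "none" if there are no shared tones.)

none

B#maj9: B# D## F## A## C##
E#o7: E# G# B D
Common to both → none.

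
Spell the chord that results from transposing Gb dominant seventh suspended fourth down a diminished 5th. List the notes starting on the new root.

Transposed root: Gb → C (diminished 5th down). So we spell C dominant seventh suspended fourth:
Root: C
Perfect 4th (4th): F
Perfect 5th (5th): G
Minor 7th (7th): Bb

C – F – G – Bb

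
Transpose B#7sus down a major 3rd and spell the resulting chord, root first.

B♯ down a major 3rd → G♯. New chord: G♯ dominant seventh suspended fourth.
root → G♯
4th (perfect 4th) → C♯
5th (perfect 5th) → D♯
7th (minor 7th) → F♯

G♯, C♯, D♯, F♯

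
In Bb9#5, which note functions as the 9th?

Root of Bb9#5 = Bb. The 9th is a major 9th: Bb up a major 9th → C.

C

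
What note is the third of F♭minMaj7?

Abb

Root of F♭minMaj7 = Fb. The 3rd is a minor 3rd: Fb up a minor 3rd → Abb.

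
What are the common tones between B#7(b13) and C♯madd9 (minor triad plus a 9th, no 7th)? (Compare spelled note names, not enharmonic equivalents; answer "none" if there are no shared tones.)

B#7(b13): B# D## F## A# G#
C♯madd9: C# E G# D#
Common to both → G#.

G#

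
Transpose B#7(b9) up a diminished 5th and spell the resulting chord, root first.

A diminished 5th up from B# is F#, so the new chord is F# dominant seventh flat nine.
F# — root
A# — major 3rd
C# — perfect 5th
E — minor 7th
G — minor 9th

F#, A#, C#, E, G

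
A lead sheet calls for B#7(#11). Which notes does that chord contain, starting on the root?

B#, D##, F##, A#, E##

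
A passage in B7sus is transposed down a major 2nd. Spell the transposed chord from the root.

A  D  E  G

B down a major 2nd → A. New chord: A dominant seventh suspended fourth.
Root: A
Perfect 4th (4th): D
Perfect 5th (5th): E
Minor 7th (7th): G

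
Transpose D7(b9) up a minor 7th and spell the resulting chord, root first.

C, E, G, Bb, Db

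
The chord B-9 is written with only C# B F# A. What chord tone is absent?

D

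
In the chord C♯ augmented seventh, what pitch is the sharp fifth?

Root of C♯ augmented seventh = C-sharp. The 5th is an augmented 5th: C-sharp up an augmented 5th → G-double-sharp.

G-double-sharp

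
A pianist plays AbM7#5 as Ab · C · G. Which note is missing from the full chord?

E

AbM7#5 = Ab, C, E, G. The voicing lacks the 5th (augmented 5th), E.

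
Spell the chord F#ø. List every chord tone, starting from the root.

F#ø: half-diminished seventh on F#.
root → F#
3rd (minor 3rd) → A
5th (diminished 5th) → C
7th (minor 7th) → E

F#  A  C  E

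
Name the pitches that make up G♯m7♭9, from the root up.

Root G#, quality minor seventh flat nine:
G# — root
B — minor 3rd
D# — perfect 5th
F# — minor 7th
A — minor 9th

G#  B  D#  F#  A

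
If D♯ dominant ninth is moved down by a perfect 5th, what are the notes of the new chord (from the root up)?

A perfect 5th down from D-sharp is G-sharp, so the new chord is G-sharp dominant ninth.
root → G-sharp
3rd (major 3rd) → B-sharp
5th (perfect 5th) → D-sharp
7th (minor 7th) → F-sharp
9th (major 9th) → A-sharp

G-sharp, B-sharp, D-sharp, F-sharp, A-sharp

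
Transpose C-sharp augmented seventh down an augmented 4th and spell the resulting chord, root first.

An augmented 4th down from C# is G, so the new chord is G augmented seventh.
Root: G
Major 3rd (3rd): B
Augmented 5th (5th): D#
Minor 7th (7th): F

G, B, D#, F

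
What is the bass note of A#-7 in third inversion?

G#

A#-7 = A#–C#–E#–G#. Third inversion → seventh in the bass = G#.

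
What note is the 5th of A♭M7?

Eb

Root of A♭M7 = Ab. The 5th is a perfect 5th: Ab up a perfect 5th → Eb.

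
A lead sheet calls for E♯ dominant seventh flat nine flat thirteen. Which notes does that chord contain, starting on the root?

E-sharp, G-double-sharp, B-sharp, D-sharp, F-sharp, C-sharp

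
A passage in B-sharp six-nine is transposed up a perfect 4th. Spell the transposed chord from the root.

E-sharp  G-double-sharp  B-sharp  C-double-sharp  F-double-sharp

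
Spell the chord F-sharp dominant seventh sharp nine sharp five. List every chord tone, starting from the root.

F♯, A♯, C𝄪, E, G𝄪

Root F♯, quality dominant seventh sharp nine sharp five:
F♯ — root
A♯ — major 3rd
C𝄪 — augmented 5th
E — minor 7th
G𝄪 — augmented 9th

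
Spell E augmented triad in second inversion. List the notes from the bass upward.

B-sharp E G-sharp

In root position, E augmented triad is E–G-sharp–B-sharp.
Second inversion puts the fifth (B-sharp) in the bass.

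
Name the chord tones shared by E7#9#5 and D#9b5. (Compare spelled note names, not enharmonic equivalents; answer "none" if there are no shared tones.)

F##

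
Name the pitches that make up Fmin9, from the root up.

Fmin9 is a minor ninth built on F.
root → F
3rd (minor 3rd) → Ab
5th (perfect 5th) → C
7th (minor 7th) → Eb
9th (major 9th) → G

F, Ab, C, Eb, G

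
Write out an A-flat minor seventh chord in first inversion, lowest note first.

Cb, Eb, Gb, Ab

A-flat minor seventh = Ab–Cb–Eb–Gb; first inversion → third (Cb) lowest.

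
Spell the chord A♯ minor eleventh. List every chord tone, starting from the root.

A-sharp, C-sharp, E-sharp, G-sharp, B-sharp, D-sharp

A♯ minor eleventh is a minor eleventh built on A-sharp.
- root: A-sharp
- minor 3rd: C-sharp
- perfect 5th: E-sharp
- minor 7th: G-sharp
- major 9th: B-sharp
- perfect 11th: D-sharp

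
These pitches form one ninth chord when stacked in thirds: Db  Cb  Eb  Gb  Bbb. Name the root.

Cb

Arranged so that each adjacent pair is a third by letter name: Cb – Eb – Gb – Bbb – Db.
The bottom of that stack, Cb, is the root (this is Cb dominant ninth).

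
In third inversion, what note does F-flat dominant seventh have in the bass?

F-flat dominant seventh in root position is F-flat–A-flat–C-flat–E-double-flat.
Third inversion places the seventh in the bass, which is E-double-flat.

E-double-flat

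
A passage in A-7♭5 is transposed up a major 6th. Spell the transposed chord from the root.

F#, A, C, E

A up a major 6th → F#. New chord: F# half-diminished seventh.
F# — root
A — minor 3rd
C — diminished 5th
E — minor 7th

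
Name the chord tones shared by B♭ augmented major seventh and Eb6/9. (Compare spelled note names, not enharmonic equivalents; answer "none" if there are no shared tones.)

B♭ augmented major seventh: Bb D F# A
Eb6/9: Eb G Bb C F
Common to both → Bb.

Bb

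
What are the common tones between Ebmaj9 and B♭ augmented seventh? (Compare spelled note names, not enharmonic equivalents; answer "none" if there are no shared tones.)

Ebmaj9: Eb G Bb D F
B♭ augmented seventh: Bb D F# Ab
Common to both → Bb, D.

Bb  D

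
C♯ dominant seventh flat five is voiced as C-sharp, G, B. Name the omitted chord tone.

The full C♯ dominant seventh flat five chord is C-sharp, E-sharp, G, B.
Comparing with the voicing, the major 3rd (3rd) — E-sharp — is absent.

E-sharp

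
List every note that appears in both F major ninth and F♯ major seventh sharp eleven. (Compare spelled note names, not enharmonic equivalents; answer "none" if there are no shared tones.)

F major ninth: F A C E G
F♯ major seventh sharp eleven: F-sharp A-sharp C-sharp E-sharp B-sharp
Common to both → none.

none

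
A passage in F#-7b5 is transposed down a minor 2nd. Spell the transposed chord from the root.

Transposed root: F# → E# (minor 2nd down). So we spell E# half-diminished seventh:
- root: E#
- minor 3rd: G#
- diminished 5th: B
- minor 7th: D#

E#, G#, B, D#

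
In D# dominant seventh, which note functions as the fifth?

A-sharp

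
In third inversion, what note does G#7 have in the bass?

G#7 in root position is G#–B#–D#–F#.
Third inversion places the seventh in the bass, which is F#.

F#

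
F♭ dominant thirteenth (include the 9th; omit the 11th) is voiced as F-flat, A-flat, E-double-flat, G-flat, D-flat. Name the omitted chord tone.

C-flat

F♭ dominant thirteenth = F-flat, A-flat, C-flat, E-double-flat, G-flat, D-flat. The voicing lacks the 5th (perfect 5th), C-flat.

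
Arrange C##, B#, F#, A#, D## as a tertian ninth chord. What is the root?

Arranged so that each adjacent pair is a third by letter name: B# – D## – F# – A# – C##.
The bottom of that stack, B#, is the root (this is B# dominant ninth flat five).

B#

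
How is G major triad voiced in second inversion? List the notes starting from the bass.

D, G, B

In root position, G major triad is G–B–D.
Second inversion puts the fifth (D) in the bass.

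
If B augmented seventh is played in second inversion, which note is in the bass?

B augmented seventh in root position is B–D#–F##–A.
Second inversion places the fifth in the bass, which is F##.

F##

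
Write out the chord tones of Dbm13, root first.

D♭ – F♭ – A♭ – C♭ – E♭ – G♭ – B♭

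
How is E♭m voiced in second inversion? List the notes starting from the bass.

In root position, E♭m is Eb–Gb–Bb.
Second inversion puts the fifth (Bb) in the bass.

Bb Eb Gb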